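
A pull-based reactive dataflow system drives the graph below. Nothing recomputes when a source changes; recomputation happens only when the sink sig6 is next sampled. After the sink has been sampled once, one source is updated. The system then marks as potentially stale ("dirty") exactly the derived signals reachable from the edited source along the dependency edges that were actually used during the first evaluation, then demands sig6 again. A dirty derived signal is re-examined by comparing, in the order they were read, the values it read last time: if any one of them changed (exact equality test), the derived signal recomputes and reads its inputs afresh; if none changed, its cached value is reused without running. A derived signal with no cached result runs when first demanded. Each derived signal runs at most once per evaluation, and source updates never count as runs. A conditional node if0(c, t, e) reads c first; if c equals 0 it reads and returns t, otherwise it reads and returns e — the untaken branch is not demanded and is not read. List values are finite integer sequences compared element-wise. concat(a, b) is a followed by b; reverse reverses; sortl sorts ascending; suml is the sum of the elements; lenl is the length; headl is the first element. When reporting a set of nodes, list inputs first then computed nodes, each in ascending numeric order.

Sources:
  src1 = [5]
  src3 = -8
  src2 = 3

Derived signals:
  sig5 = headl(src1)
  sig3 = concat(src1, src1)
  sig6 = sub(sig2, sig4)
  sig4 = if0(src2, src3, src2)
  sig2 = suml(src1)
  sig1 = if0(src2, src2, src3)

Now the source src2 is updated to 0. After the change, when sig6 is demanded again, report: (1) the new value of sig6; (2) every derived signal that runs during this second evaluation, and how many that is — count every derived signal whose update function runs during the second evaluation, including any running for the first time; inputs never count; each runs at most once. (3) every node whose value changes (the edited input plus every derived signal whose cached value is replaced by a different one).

First evaluation (everything demanded from the output):
  sig2 = suml([5]) = 5
  sig4 = if0(src2=3 -> else branch src2) = 3
  sig6 = sub(5, 3) = 2

Propagation after the edit:
  sig4: runs — src2 3->0; src2 3->0; result -8.
  sig6: runs — sig4 3->-8; result 13.

New value of sig6: 13.
Derived signals that run: sig4, sig6 — 2 in total.
Values that change: src2, sig4, sig6.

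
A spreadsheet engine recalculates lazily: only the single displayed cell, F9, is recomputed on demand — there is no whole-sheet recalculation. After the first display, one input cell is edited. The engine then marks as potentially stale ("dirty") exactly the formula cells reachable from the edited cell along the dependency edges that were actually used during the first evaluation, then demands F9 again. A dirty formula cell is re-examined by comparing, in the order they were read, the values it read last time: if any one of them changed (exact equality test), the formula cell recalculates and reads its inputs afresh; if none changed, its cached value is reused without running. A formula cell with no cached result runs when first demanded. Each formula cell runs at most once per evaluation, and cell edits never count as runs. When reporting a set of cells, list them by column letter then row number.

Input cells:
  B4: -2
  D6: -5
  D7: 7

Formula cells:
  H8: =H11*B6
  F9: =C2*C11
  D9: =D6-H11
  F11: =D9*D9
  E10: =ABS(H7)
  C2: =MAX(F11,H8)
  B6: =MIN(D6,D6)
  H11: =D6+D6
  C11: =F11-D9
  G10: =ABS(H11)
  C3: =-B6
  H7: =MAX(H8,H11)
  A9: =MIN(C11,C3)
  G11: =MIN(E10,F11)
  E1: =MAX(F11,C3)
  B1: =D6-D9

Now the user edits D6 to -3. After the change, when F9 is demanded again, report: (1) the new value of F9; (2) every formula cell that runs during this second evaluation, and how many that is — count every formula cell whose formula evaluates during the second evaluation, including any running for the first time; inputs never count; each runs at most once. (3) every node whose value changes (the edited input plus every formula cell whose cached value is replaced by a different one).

New value of F9: 108.
Formula cells that run: B6, C2, C11, D9, F9, F11, H8, H11 — 8 in total.
Values that change: B6, C2, C11, D6, D9, F9, F11, H8, H11.

First evaluation (everything demanded from the output):
  B6 = MIN(-5, -5) = -5
  H11 = -5 + -5 = -10
  D9 = -5 - -10 = 5
  F11 = 5 * 5 = 25
  C11 = 25 - 5 = 20
  H8 = -10 * -5 = 50
  C2 = MAX(25, 50) = 50
  F9 = 50 * 20 = 1000

Propagation after the edit:
  B6: runs — D6 -5->-3; D6 -5->-3; result -3.
  H11: runs — D6 -5->-3; D6 -5->-3; result -6.
  D9: runs — D6 -5->-3; H11 -10->-6; result 3.
  F11: runs — D9 5->3; D9 5->3; result 9.
  C11: runs — F11 25->9; D9 5->3; result 6.
  H8: runs — H11 -10->-6; B6 -5->-3; result 18.
  C2: runs — F11 25->9; H8 50->18; result 18.
  F9: runs — C2 50->18; C11 20->6; result 108.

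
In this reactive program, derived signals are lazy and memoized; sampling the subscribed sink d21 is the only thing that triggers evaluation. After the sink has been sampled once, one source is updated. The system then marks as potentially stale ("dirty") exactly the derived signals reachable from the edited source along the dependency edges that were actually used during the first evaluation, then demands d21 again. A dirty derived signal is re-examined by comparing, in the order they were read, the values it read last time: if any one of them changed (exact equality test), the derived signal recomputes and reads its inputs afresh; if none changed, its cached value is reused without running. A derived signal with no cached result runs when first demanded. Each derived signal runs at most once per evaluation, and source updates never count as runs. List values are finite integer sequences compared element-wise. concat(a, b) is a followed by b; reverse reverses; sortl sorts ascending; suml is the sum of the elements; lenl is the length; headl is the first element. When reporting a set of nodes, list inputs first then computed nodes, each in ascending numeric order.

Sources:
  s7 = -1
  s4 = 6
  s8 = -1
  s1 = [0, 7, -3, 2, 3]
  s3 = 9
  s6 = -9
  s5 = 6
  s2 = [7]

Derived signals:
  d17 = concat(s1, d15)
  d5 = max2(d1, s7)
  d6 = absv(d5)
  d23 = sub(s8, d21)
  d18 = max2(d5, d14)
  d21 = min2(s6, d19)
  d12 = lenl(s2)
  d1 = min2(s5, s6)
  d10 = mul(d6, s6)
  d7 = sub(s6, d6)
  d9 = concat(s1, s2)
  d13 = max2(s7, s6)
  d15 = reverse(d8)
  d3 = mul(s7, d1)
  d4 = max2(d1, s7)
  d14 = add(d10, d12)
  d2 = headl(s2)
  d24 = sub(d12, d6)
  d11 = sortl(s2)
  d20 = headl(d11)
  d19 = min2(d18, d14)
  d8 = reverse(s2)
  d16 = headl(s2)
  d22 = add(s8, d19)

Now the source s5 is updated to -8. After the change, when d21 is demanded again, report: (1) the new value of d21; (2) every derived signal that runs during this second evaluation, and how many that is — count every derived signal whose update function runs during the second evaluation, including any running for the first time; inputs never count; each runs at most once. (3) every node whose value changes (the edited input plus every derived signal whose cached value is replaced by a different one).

First demand of the output computes:
  d1 = min2(6, -9) = -9
  d5 = max2(-9, -1) = -1
  d6 = absv(-1) = 1
  d10 = mul(1, -9) = -9
  d12 = lenl([7]) = 1
  d14 = add(-9, 1) = -8
  d18 = max2(-1, -8) = -1
  d19 = min2(-1, -8) = -8
  d21 = min2(-9, -8) = -9

After the edit, cleaning proceeds:
  d1: a read changed (s5 6->-8) — executes, giving -9 — identical to its old value.
  d5: dirty, but its reads are unchanged (d1 unchanged, s7 unchanged); cached -1 stands.
  d6: dirty, but its reads are unchanged (d5 unchanged); cached 1 stands.
  d10: dirty, but its reads are unchanged (d6 unchanged, s6 unchanged); cached -9 stands.
  d14: dirty, but its reads are unchanged (d10 unchanged, d12 unchanged); cached -8 stands.
  d18: dirty, but its reads are unchanged (d5 unchanged, d14 unchanged); cached -1 stands.
  d19: dirty, but its reads are unchanged (d18 unchanged, d14 unchanged); cached -8 stands.
  d21: dirty, but its reads are unchanged (s6 unchanged, d19 unchanged); cached -9 stands.

Note the absorption at d1: it re-runs yet its value is the same, leaving the output's value untouched.

Demanding d21 again yields -9.
1 derived signals run: d1.
The nodes whose values change: s5.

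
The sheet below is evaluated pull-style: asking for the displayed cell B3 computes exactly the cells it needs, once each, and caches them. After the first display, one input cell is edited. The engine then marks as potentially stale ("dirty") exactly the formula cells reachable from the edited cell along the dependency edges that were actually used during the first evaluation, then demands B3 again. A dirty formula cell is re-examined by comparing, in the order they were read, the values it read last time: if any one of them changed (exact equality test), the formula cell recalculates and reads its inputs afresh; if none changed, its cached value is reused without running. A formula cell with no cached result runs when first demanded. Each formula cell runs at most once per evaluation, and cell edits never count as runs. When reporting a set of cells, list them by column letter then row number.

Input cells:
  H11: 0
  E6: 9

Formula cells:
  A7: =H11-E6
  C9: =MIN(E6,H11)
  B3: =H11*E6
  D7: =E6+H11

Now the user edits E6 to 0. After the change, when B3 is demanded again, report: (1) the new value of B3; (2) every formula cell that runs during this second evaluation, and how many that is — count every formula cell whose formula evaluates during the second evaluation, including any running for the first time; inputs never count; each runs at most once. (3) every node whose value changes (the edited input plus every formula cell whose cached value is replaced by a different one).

Demanding B3 again yields 0.
1 formula cells run: B3.
The nodes whose values change: E6.

First demand of the output computes:
  B3 = 0 * 9 = 0

After the edit, cleaning proceeds:
  B3: a read changed (E6 9->0) — executes, giving 0 — identical to its old value.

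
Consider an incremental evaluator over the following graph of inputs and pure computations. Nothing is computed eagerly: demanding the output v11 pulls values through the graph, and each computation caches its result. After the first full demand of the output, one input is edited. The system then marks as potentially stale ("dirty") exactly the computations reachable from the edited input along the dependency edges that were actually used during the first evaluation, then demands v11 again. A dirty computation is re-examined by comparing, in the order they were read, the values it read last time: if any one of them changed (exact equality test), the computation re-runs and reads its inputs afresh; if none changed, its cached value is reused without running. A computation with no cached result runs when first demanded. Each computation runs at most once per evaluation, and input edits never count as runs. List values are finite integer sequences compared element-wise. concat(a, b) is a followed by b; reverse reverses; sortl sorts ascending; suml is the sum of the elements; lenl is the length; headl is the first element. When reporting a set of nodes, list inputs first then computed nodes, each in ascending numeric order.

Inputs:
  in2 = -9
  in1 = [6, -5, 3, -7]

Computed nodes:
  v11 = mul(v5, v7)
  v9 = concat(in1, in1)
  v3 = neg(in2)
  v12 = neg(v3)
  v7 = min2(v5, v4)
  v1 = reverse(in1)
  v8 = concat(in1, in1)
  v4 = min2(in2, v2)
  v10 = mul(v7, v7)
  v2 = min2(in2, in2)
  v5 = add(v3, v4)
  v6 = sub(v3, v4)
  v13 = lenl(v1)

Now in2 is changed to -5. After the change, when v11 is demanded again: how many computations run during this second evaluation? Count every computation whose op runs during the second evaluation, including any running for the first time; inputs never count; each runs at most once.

Run set: v2, v3, v4, v5, v7, v11 (6 run).

Initial pass — values computed on the first demand:
  v2 = min2(-9, -9) = -9
  v3 = neg(-9) = 9
  v4 = min2(-9, -9) = -9
  v5 = add(9, -9) = 0
  v7 = min2(0, -9) = -9
  v11 = mul(0, -9) = 0

Second demand — change propagation:
  v2: re-runs because in2 -9->-5; in2 -9->-5; new result -5.
  v3: re-runs because in2 -9->-5; new result 5.
  v4: re-runs because in2 -9->-5; v2 -9->-5; new result -5.
  v5: re-runs because v3 9->5; v4 -9->-5; new result 0 (unchanged).
  v7: re-runs because v4 -9->-5; new result -5.
  v11: re-runs because v7 -9->-5; new result 0 (unchanged).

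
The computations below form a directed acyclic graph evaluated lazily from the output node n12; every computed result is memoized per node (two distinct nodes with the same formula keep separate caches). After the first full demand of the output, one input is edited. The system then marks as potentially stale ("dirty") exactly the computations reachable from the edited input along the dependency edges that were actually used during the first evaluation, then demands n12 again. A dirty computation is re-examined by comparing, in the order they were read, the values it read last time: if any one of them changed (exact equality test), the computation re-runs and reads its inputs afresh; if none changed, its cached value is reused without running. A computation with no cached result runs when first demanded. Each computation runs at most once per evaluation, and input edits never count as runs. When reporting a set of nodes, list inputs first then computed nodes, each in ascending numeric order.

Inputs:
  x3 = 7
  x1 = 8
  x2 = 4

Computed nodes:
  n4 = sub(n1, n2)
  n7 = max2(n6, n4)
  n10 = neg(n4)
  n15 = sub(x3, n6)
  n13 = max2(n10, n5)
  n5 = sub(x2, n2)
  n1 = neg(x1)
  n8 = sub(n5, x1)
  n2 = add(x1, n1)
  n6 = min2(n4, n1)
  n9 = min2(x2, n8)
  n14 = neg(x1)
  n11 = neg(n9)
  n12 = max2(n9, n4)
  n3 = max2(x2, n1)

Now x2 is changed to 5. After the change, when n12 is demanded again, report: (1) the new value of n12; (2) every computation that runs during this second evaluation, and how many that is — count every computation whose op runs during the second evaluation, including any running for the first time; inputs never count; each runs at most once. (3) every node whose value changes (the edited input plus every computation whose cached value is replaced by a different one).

First demand of the output computes:
  n1 = neg(8) = -8
  n2 = add(8, -8) = 0
  n4 = sub(-8, 0) = -8
  n5 = sub(4, 0) = 4
  n8 = sub(4, 8) = -4
  n9 = min2(4, -4) = -4
  n12 = max2(-4, -8) = -4

After the edit, cleaning proceeds:
  n5: a read changed (x2 4->5) — executes, giving 5.
  n8: a read changed (n5 4->5) — executes, giving -3.
  n9: a read changed (x2 4->5; n8 -4->-3) — executes, giving -3.
  n12: a read changed (n9 -4->-3) — executes, giving -3.

Demanding n12 again yields -3.
4 computations run: n5, n8, n9, n12.
The nodes whose values change: x2, n5, n8, n9, n12.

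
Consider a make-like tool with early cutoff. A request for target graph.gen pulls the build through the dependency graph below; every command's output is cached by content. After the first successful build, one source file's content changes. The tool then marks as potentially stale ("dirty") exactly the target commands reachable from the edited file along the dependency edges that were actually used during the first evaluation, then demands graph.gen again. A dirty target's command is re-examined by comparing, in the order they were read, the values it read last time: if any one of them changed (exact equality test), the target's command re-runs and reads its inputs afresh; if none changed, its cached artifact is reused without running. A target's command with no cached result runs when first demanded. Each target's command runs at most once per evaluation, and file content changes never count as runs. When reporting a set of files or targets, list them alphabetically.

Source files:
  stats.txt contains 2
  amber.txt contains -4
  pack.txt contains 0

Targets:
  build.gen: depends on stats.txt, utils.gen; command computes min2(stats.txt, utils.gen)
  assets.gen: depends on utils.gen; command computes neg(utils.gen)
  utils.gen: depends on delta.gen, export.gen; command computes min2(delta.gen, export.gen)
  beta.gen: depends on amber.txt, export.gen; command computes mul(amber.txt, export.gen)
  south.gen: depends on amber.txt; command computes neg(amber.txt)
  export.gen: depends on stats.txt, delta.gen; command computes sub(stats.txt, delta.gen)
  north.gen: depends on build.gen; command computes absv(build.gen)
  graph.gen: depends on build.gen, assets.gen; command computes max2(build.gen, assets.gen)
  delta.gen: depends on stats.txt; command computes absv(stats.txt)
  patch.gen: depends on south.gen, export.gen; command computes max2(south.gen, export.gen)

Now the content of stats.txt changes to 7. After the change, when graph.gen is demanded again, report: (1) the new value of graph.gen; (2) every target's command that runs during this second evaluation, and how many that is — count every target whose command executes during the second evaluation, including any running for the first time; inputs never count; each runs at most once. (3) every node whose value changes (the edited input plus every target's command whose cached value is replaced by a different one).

Demanding graph.gen again yields 0.
4 target commands run: build.gen, delta.gen, export.gen, utils.gen.
The nodes whose values change: delta.gen, stats.txt.
Note where the cutoff bites: assets.gen is checked, finds nothing changed, and keeps its cache.

First demand of the output computes:
  delta.gen = absv(2) = 2
  export.gen = sub(2, 2) = 0
  utils.gen = min2(2, 0) = 0
  assets.gen = neg(0) = 0
  build.gen = min2(2, 0) = 0
  graph.gen = max2(0, 0) = 0

After the edit, cleaning proceeds:
  delta.gen: a read changed (stats.txt 2->7) — executes, giving 7.
  export.gen: a read changed (stats.txt 2->7; delta.gen 2->7) — executes, giving 0 — identical to its old value.
  utils.gen: a read changed (delta.gen 2->7) — executes, giving 0 — identical to its old value.
  assets.gen: dirty, but its reads are unchanged (utils.gen unchanged); cached 0 stands.
  build.gen: a read changed (stats.txt 2->7) — executes, giving 0 — identical to its old value.
  graph.gen: dirty, but its reads are unchanged (build.gen unchanged, assets.gen unchanged); cached 0 stands.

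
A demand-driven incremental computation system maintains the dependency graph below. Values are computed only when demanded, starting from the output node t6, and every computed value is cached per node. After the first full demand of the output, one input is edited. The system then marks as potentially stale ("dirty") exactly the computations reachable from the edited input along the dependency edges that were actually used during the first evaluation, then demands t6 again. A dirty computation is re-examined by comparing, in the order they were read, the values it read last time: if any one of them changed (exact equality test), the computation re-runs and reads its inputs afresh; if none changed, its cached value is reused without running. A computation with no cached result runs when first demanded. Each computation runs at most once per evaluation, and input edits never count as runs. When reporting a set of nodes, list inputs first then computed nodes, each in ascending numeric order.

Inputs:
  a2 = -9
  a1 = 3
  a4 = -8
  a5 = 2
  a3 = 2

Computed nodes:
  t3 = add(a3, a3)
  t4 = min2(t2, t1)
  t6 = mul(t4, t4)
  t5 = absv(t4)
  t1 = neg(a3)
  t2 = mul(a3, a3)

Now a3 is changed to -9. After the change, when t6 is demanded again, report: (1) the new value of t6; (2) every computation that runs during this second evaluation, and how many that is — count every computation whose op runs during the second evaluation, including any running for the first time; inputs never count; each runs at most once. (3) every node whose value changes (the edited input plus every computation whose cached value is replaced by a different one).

First evaluation (everything demanded from the output):
  t1 = neg(2) = -2
  t2 = mul(2, 2) = 4
  t4 = min2(4, -2) = -2
  t6 = mul(-2, -2) = 4

Propagation after the edit:
  t1: runs — a3 2->-9; result 9.
  t2: runs — a3 2->-9; a3 2->-9; result 81.
  t4: runs — t2 4->81; t1 -2->9; result 9.
  t6: runs — t4 -2->9; t4 -2->9; result 81.

New value of t6: 81.
Computations that run: t1, t2, t4, t6 — 4 in total.
Values that change: a3, t1, t2, t4, t6.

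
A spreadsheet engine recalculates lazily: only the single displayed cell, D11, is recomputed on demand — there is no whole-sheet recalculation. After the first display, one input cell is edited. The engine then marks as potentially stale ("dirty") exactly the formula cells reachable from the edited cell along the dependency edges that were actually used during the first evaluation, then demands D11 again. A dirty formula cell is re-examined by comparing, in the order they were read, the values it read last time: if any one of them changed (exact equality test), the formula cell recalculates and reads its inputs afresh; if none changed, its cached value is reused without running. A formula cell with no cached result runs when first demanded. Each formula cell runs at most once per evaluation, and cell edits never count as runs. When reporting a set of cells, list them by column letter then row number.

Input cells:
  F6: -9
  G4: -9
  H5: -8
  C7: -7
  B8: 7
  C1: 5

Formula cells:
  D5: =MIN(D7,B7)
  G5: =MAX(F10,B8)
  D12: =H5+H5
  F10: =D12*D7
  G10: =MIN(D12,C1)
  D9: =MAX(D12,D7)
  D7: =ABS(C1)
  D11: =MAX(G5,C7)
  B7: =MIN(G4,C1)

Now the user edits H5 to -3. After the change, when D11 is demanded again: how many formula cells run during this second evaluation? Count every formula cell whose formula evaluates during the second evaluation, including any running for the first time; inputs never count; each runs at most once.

First evaluation (everything demanded from the output):
  D7 = ABS(5) = 5
  D12 = -8 + -8 = -16
  F10 = -16 * 5 = -80
  G5 = MAX(-80, 7) = 7
  D11 = MAX(7, -7) = 7

Propagation after the edit:
  D12: runs — H5 -8->-3; H5 -8->-3; result -6.
  F10: runs — D12 -16->-6; result -30.
  G5: runs — F10 -80->-30; result 7 (same value as before).
  D11: checked — values it read are unchanged (G5 unchanged, C7 unchanged); reused cached 7 without running.

Key observation: the change is absorbed at G5 — it re-runs but produces the same value, and the output's value is unchanged.

Formula cells that run: D12, F10, G5 — 3 in total.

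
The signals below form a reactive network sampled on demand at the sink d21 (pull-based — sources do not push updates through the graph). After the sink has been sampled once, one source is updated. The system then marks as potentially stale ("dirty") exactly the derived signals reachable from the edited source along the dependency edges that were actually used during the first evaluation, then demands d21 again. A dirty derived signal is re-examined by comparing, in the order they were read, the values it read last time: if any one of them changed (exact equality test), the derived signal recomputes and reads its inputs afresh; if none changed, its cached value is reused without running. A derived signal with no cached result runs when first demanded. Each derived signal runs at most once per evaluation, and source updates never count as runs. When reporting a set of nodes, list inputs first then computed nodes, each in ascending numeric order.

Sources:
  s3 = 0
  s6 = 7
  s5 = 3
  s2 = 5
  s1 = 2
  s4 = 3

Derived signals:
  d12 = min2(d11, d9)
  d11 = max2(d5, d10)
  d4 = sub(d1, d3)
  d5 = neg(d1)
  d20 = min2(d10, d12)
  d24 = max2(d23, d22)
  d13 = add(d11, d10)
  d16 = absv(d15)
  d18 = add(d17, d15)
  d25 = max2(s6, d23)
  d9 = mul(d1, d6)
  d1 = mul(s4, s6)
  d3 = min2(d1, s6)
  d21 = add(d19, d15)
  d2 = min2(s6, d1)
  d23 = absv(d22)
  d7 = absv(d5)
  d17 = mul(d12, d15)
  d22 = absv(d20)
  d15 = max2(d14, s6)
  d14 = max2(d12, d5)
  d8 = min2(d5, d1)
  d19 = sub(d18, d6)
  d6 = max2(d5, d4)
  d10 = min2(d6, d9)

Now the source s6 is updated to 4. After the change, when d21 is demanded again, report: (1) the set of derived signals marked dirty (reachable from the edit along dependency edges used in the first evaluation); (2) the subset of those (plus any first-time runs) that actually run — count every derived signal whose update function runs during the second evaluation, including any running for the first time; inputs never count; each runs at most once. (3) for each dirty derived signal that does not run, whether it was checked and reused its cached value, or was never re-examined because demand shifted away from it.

Dirty set: d1, d3, d4, d5, d6, d9, d10, d11, d12, d14, d15, d17, d18, d19, d21.
Run set: d1, d3, d4, d5, d6, d9, d10, d11, d12, d14, d15, d17, d18, d19, d21 (15 run).
All dirty derived signals ended up running.

Initial pass — values computed on the first demand:
  d1 = mul(3, 7) = 21
  d3 = min2(21, 7) = 7
  d4 = sub(21, 7) = 14
  d5 = neg(21) = -21
  d6 = max2(-21, 14) = 14
  d9 = mul(21, 14) = 294
  d10 = min2(14, 294) = 14
  d11 = max2(-21, 14) = 14
  d12 = min2(14, 294) = 14
  d14 = max2(14, -21) = 14
  d15 = max2(14, 7) = 14
  d17 = mul(14, 14) = 196
  d18 = add(196, 14) = 210
  d19 = sub(210, 14) = 196
  d21 = add(196, 14) = 210

Second demand — change propagation:
  d1: re-runs because s6 7->4; new result 12.
  d3: re-runs because d1 21->12; s6 7->4; new result 4.
  d4: re-runs because d1 21->12; d3 7->4; new result 8.
  d5: re-runs because d1 21->12; new result -12.
  d6: re-runs because d5 -21->-12; d4 14->8; new result 8.
  d9: re-runs because d1 21->12; d6 14->8; new result 96.
  d10: re-runs because d6 14->8; d9 294->96; new result 8.
  d11: re-runs because d5 -21->-12; d10 14->8; new result 8.
  d12: re-runs because d11 14->8; d9 294->96; new result 8.
  d14: re-runs because d12 14->8; d5 -21->-12; new result 8.
  d15: re-runs because d14 14->8; s6 7->4; new result 8.
  d17: re-runs because d12 14->8; d15 14->8; new result 64.
  d18: re-runs because d17 196->64; d15 14->8; new result 72.
  d19: re-runs because d18 210->72; d6 14->8; new result 64.
  d21: re-runs because d19 196->64; d15 14->8; new result 72.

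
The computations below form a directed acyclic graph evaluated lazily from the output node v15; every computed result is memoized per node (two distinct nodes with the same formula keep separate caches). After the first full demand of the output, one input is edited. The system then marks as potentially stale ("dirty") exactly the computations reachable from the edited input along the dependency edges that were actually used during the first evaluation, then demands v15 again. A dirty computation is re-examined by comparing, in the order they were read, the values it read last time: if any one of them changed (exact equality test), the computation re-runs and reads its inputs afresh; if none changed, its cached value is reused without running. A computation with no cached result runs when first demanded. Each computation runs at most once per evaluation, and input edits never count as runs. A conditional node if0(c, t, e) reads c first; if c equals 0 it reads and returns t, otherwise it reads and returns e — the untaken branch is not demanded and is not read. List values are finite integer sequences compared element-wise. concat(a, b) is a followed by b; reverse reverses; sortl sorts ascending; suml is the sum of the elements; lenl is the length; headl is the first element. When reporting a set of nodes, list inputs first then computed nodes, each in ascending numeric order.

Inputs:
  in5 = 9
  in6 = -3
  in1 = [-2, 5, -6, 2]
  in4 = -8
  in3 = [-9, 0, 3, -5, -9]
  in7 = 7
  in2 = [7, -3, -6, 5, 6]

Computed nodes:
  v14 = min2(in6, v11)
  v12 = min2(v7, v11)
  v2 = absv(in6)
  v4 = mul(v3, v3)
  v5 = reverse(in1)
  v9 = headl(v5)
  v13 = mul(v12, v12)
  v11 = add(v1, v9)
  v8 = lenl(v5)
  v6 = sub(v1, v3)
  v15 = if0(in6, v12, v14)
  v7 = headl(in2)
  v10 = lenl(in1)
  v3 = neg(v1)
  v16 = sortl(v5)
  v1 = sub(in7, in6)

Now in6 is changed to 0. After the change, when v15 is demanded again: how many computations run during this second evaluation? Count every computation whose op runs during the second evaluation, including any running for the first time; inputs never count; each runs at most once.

First demand of the output computes:
  v1 = sub(7, -3) = 10
  v5 = reverse([-2, 5, -6, 2]) = [2, -6, 5, -2]
  v9 = headl([2, -6, 5, -2]) = 2
  v11 = add(10, 2) = 12
  v14 = min2(-3, 12) = -3
  v15 = if0(in6=-3 -> else branch v14) = -3

After the edit, cleaning proceeds:
  v1: a read changed (in6 -3->0) — executes, giving 7.
  v7: had never run; runs now, result 7.
  v11: a read changed (v1 10->7) — executes, giving 9.
  v12: had never run; runs now, result 7.
  v14: stays stale; no demand reaches it after the flip.
  v15: a read changed (in6 -3->0) — executes, giving 7.

Note the branch switch — demand abandons v14, which is never re-examined.

5 computations run: v1, v7, v11, v12, v15.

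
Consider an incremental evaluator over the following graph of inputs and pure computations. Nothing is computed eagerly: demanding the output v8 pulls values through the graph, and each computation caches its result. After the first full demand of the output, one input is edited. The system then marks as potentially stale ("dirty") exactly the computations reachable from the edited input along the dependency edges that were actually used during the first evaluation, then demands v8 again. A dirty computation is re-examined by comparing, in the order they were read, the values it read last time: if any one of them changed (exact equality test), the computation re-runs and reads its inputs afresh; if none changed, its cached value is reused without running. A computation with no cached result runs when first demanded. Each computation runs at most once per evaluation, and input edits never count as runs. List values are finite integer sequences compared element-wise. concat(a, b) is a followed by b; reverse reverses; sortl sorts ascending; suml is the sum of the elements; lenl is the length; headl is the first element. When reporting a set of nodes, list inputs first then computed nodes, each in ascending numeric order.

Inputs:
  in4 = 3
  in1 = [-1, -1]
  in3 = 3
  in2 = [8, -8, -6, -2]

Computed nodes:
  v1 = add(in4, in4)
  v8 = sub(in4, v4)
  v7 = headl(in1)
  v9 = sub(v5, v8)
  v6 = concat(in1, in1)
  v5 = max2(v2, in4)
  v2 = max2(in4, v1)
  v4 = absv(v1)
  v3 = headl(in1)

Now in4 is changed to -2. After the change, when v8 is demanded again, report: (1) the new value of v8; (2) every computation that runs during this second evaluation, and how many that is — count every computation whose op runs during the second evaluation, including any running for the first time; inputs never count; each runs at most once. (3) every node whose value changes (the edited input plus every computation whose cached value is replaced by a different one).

v8 now evaluates to -6.
Run set: v1, v4, v8 (3 run).
Changed values: in4, v1, v4, v8.

Initial pass — values computed on the first demand:
  v1 = add(3, 3) = 6
  v4 = absv(6) = 6
  v8 = sub(3, 6) = -3

Second demand — change propagation:
  v1: re-runs because in4 3->-2; in4 3->-2; new result -4.
  v4: re-runs because v1 6->-4; new result 4.
  v8: re-runs because in4 3->-2; v4 6->4; new result -6.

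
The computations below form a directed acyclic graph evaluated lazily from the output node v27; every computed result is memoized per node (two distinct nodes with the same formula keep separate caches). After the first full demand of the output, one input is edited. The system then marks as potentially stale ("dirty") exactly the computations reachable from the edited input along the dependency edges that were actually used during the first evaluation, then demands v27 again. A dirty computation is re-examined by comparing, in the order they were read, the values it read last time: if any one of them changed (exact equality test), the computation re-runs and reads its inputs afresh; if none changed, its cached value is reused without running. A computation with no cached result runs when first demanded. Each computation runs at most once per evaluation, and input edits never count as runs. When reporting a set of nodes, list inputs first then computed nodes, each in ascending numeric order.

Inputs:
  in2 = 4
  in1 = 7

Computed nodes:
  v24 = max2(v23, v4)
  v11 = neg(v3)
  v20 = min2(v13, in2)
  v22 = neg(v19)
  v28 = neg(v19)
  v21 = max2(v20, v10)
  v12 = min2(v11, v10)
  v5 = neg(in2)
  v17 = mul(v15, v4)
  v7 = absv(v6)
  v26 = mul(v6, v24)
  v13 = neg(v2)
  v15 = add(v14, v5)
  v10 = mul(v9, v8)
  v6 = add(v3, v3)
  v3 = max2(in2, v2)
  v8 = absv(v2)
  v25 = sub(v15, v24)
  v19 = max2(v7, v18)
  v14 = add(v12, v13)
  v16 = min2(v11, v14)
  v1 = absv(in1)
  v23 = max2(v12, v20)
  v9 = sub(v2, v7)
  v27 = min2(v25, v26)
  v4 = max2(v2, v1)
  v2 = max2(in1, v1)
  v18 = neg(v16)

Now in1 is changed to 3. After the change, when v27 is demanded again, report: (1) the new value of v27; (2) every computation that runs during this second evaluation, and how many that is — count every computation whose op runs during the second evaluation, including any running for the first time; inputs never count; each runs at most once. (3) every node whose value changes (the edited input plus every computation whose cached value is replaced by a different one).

Demanding v27 again yields -25.
20 computations run: v1, v2, v3, v4, v6, v7, v8, v9, v10, v11, v12, v13, v14, v15, v20, v23, v24, v25, v26, v27.
The nodes whose values change: in1, v1, v2, v3, v4, v6, v7, v8, v9, v10, v11, v12, v13, v14, v15, v20, v23, v24, v25, v26, v27.

First demand of the output computes:
  v1 = absv(7) = 7
  v2 = max2(7, 7) = 7
  v3 = max2(4, 7) = 7
  v4 = max2(7, 7) = 7
  v5 = neg(4) = -4
  v6 = add(7, 7) = 14
  v7 = absv(14) = 14
  v8 = absv(7) = 7
  v9 = sub(7, 14) = -7
  v10 = mul(-7, 7) = -49
  v11 = neg(7) = -7
  v12 = min2(-7, -49) = -49
  v13 = neg(7) = -7
  v14 = add(-49, -7) = -56
  v15 = add(-56, -4) = -60
  v20 = min2(-7, 4) = -7
  v23 = max2(-49, -7) = -7
  v24 = max2(-7, 7) = 7
  v25 = sub(-60, 7) = -67
  v26 = mul(14, 7) = 98
  v27 = min2(-67, 98) = -67

After the edit, cleaning proceeds:
  v1: a read changed (in1 7->3) — executes, giving 3.
  v2: a read changed (in1 7->3; v1 7->3) — executes, giving 3.
  v3: a read changed (v2 7->3) — executes, giving 4.
  v4: a read changed (v2 7->3; v1 7->3) — executes, giving 3.
  v6: a read changed (v3 7->4; v3 7->4) — executes, giving 8.
  v7: a read changed (v6 14->8) — executes, giving 8.
  v8: a read changed (v2 7->3) — executes, giving 3.
  v9: a read changed (v2 7->3; v7 14->8) — executes, giving -5.
  v10: a read changed (v9 -7->-5; v8 7->3) — executes, giving -15.
  v11: a read changed (v3 7->4) — executes, giving -4.
  v12: a read changed (v11 -7->-4; v10 -49->-15) — executes, giving -15.
  v13: a read changed (v2 7->3) — executes, giving -3.
  v14: a read changed (v12 -49->-15; v13 -7->-3) — executes, giving -18.
  v15: a read changed (v14 -56->-18) — executes, giving -22.
  v20: a read changed (v13 -7->-3) — executes, giving -3.
  v23: a read changed (v12 -49->-15; v20 -7->-3) — executes, giving -3.
  v24: a read changed (v23 -7->-3; v4 7->3) — executes, giving 3.
  v25: a read changed (v15 -60->-22; v24 7->3) — executes, giving -25.
  v26: a read changed (v6 14->8; v24 7->3) — executes, giving 24.
  v27: a read changed (v25 -67->-25; v26 98->24) — executes, giving -25.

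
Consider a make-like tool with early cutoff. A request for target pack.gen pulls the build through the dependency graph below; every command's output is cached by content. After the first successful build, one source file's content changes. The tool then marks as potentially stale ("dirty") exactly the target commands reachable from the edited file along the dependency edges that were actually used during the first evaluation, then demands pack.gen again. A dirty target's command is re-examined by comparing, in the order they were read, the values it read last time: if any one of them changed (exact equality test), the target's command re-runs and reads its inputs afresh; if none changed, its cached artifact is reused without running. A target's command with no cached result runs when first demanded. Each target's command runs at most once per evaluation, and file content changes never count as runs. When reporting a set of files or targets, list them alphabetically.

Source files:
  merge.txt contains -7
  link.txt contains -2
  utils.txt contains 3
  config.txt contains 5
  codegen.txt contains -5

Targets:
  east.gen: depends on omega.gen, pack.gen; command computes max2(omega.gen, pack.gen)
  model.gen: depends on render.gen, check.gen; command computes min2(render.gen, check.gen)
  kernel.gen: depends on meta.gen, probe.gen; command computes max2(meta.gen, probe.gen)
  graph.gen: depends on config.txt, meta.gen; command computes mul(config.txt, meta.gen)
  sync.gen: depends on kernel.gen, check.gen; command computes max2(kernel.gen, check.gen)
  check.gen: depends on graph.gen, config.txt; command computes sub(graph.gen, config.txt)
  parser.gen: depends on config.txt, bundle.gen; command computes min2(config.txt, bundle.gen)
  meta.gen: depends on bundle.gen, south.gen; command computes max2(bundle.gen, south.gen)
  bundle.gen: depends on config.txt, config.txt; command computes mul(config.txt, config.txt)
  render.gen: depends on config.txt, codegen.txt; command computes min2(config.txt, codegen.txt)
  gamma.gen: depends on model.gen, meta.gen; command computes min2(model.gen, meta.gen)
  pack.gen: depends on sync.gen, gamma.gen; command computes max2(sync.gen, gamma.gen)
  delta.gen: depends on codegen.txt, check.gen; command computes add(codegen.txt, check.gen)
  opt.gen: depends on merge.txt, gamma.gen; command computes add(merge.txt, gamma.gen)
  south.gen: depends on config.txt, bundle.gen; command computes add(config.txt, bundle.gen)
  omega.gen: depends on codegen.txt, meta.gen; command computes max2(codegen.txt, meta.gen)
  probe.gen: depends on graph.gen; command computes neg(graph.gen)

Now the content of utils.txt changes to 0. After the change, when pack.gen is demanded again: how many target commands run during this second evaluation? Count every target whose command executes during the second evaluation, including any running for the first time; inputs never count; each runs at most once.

0 target commands run: none.
Note the shortcut — nothing in the graph depends on utils.txt at all, so no recomputation happens.

First demand of the output computes:
  bundle.gen = mul(5, 5) = 25
  render.gen = min2(5, -5) = -5
  south.gen = add(5, 25) = 30
  meta.gen = max2(25, 30) = 30
  graph.gen = mul(5, 30) = 150
  check.gen = sub(150, 5) = 145
  model.gen = min2(-5, 145) = -5
  gamma.gen = min2(-5, 30) = -5
  probe.gen = neg(150) = -150
  kernel.gen = max2(30, -150) = 30
  sync.gen = max2(30, 145) = 145
  pack.gen = max2(145, -5) = 145

After the edit, cleaning proceeds:
  no node depends on utils.txt at all; the second demand re-runs nothing.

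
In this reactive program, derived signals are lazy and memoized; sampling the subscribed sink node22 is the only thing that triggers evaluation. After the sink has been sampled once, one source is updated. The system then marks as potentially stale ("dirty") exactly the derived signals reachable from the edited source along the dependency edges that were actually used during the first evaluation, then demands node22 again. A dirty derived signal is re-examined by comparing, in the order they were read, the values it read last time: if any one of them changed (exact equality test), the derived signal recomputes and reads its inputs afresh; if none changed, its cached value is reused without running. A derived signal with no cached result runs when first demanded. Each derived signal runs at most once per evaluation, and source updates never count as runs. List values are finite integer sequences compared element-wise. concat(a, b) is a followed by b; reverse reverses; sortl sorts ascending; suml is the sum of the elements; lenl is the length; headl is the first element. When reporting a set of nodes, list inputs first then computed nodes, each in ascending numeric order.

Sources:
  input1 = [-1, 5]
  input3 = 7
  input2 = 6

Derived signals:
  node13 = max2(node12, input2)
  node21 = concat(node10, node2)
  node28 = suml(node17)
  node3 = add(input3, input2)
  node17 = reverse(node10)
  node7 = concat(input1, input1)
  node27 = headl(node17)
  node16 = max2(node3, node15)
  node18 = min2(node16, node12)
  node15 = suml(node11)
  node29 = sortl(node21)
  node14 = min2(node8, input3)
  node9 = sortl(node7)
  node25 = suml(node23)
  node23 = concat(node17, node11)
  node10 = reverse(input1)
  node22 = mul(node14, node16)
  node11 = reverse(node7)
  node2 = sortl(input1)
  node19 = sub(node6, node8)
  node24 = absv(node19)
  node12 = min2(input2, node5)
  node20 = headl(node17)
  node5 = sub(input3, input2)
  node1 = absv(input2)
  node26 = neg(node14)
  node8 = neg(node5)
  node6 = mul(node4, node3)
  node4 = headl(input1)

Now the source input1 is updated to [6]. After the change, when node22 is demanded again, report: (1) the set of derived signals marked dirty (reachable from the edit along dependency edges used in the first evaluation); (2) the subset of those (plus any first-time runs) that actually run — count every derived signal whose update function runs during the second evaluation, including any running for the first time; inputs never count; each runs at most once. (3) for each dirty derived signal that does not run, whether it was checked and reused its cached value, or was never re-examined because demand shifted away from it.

The edit dirties: node7, node11, node15, node16, node22.
4 derived signals run: node7, node11, node15, node16.
Cache hits after checking: node22.
Note the absorption at node16: it re-runs yet its value is the same, leaving the output's value untouched.

First demand of the output computes:
  node3 = add(7, 6) = 13
  node5 = sub(7, 6) = 1
  node7 = concat([-1, 5], [-1, 5]) = [-1, 5, -1, 5]
  node8 = neg(1) = -1
  node11 = reverse([-1, 5, -1, 5]) = [5, -1, 5, -1]
  node14 = min2(-1, 7) = -1
  node15 = suml([5, -1, 5, -1]) = 8
  node16 = max2(13, 8) = 13
  node22 = mul(-1, 13) = -13

After the edit, cleaning proceeds:
  node7: a read changed (input1 [-1, 5]->[6]; input1 [-1, 5]->[6]) — executes, giving [6, 6].
  node11: a read changed (node7 [-1, 5, -1, 5]->[6, 6]) — executes, giving [6, 6].
  node15: a read changed (node11 [5, -1, 5, -1]->[6, 6]) — executes, giving 12.
  node16: a read changed (node15 8->12) — executes, giving 13 — identical to its old value.
  node22: dirty, but its reads are unchanged (node14 unchanged, node16 unchanged); cached -13 stands.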